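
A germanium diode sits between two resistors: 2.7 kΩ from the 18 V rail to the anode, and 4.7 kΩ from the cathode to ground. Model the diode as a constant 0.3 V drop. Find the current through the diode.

The two resistors are in series with the diode, so KVL gives 18 = I·2.7 + 0.3 + I·4.7.
I = (18 − 0.3) / (2.7 + 4.7) kΩ = 17.7 / 7.4 = 2.39 mA.

I ≈ 2.4 mA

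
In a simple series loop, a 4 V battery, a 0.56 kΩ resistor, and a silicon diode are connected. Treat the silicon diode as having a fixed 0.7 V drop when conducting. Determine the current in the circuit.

I ≈ 5.9 mA

KVL around the loop: 4 = V_D + I·R = 0.7 + I × 0.56 kΩ.
So I = (4 − 0.7) / 0.56 kΩ = 3.3 / 0.56 = 5.89 mA.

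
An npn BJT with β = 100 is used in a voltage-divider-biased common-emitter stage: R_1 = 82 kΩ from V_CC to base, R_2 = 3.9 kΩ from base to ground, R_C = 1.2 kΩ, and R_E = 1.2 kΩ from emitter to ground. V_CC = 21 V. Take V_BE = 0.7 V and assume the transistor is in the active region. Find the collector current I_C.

I_C ≈ 0.2 mA

Thevenize the base divider: V_Th = V_CC·R_2/(R_1+R_2) = 21×3.9/85.9 = 0.953 V, R_Th = R_1‖R_2 = 3.72 kΩ.
Base-emitter loop: V_Th = I_B·R_Th + V_BE + (β+1)I_B·R_E, so I_B = (0.953 − 0.7) / (3.72 + 101×1.2) = 0.00203 mA.
I_C = β·I_B = 100×0.00203 = 0.203 mA, and I_E = (β+1)I_B = 0.205 mA.
V_CE = V_CC − I_C·R_C − I_E·R_E = 21 − 0.203×1.2 − 0.205×1.2 = 20.5 V.
V_CE = 20.5 V > 0.2 V confirms active-region operation.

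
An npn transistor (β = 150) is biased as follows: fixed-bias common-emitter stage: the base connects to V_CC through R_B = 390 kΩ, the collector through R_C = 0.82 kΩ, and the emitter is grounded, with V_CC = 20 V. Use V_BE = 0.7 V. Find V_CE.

Base loop: V_CC = I_B·R_B + V_BE, so I_B = (20 − 0.7)/390 kΩ = 0.0495 mA.
In the active region I_C = β·I_B = 150 × 0.0495 = 7.42 mA.
Collector loop: V_CE = V_CC − I_C·R_C = 20 − 7.42×0.82 = 13.9 V.
Since V_CE = 13.9 V > V_CE(sat) ≈ 0.2 V, the transistor is in the active region as assumed.

V_CE ≈ 14 V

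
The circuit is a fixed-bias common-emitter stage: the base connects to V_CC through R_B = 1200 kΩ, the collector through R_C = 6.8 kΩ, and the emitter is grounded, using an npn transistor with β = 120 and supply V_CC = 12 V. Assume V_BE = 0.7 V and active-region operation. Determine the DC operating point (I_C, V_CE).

Base loop: V_CC = I_B·R_B + V_BE, so I_B = (12 − 0.7)/1200 kΩ = 0.00942 mA.
In the active region I_C = β·I_B = 120 × 0.00942 = 1.13 mA.
Collector loop: V_CE = V_CC − I_C·R_C = 12 − 1.13×6.8 = 4.32 V.
Since V_CE = 4.32 V > V_CE(sat) ≈ 0.2 V, the transistor is in the active region as assumed.

I_C ≈ 1.1 mA, V_CE ≈ 4.3 V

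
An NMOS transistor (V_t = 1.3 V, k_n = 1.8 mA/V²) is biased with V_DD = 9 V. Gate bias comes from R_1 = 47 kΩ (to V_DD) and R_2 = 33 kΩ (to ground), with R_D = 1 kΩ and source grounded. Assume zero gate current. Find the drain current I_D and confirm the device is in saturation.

V_G = V_DD·R_2/(R_1+R_2) = 9×33/80 = 3.71 V. With the source grounded, V_GS = V_G = 3.71 V.
Assume saturation: I_D = (k_n/2)(V_GS − V_t)² = (1.8/2)×(3.71 − 1.3)² = 0.9×2.41² = 5.24 mA.
V_DS = V_DD − I_D·R_D = 9 − 5.24×1 = 3.76 V.
Saturation requires V_DS ≥ V_GS − V_t = 2.41 V; 3.76 ≥ 2.41 ✓.

I_D ≈ 5.2 mA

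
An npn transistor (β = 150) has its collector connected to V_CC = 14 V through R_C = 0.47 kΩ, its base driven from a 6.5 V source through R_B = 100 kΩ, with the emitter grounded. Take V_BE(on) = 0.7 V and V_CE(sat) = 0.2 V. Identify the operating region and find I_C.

active; I_C ≈ 8.7 mA

Assume active. Base-emitter loop: I_B = (V_BB − V_BE)/R_B = (6.5 − 0.7)/100 = 0.058 mA.
I_C = β·I_B = 150×0.058 = 8.7 mA.
V_CE = V_CC − I_C·R_C = 14 − 8.7×0.47 = 9.91 V > V_CE(sat), so the active-region assumption holds.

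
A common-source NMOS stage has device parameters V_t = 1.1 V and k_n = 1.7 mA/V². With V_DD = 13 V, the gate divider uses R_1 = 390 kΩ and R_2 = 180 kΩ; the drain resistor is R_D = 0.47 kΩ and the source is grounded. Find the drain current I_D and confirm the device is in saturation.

I_D ≈ 7.7 mA

V_G = V_DD·R_2/(R_1+R_2) = 13×180/570 = 4.11 V. With the source grounded, V_GS = V_G = 4.11 V.
Assume saturation: I_D = (k_n/2)(V_GS − V_t)² = (1.7/2)×(4.11 − 1.1)² = 0.85×3.01² = 7.68 mA.
V_DS = V_DD − I_D·R_D = 13 − 7.68×0.47 = 9.39 V.
Saturation requires V_DS ≥ V_GS − V_t = 3.01 V; 9.39 ≥ 3.01 ✓.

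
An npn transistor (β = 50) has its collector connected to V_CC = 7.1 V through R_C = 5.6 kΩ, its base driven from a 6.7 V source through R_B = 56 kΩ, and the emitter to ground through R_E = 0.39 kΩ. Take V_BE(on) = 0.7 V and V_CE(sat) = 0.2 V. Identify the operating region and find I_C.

Assume active: I_B = (6.7 − 0.7)/(56 + 51×0.39) = 0.0791 mA, I_C = β·I_B = 3.95 mA.
Then V_CE = 7.1 − 3.95×5.6 − 4.03×0.39 = -16.6 V < 0.2 V — the active assumption fails.
Re-solve with V_CE = 0.2 V. KCL at the emitter: V_E/R_E = (V_BB−0.7−V_E)/R_B + (V_CC−0.2−V_E)/R_C, giving V_E = 0.485 V.
I_C = (V_CC − 0.2 − V_E)/R_C = (6.9 − 0.485)/5.6 = 1.15 mA.
Check: I_B = (6 − 0.485)/56 = 0.0985 mA, and β·I_B = 4.92 mA > I_C, confirming saturation.

saturation; I_C ≈ 1.1 mA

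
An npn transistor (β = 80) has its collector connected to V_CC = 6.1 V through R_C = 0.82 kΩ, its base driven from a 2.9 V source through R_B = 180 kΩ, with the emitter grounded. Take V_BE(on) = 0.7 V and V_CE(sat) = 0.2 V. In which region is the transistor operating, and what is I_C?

active; I_C ≈ 0.98 mA

Assume active. Base-emitter loop: I_B = (V_BB − V_BE)/R_B = (2.9 − 0.7)/180 = 0.0122 mA.
I_C = β·I_B = 80×0.0122 = 0.978 mA.
V_CE = V_CC − I_C·R_C = 6.1 − 0.978×0.82 = 5.3 V > V_CE(sat), so the active-region assumption holds.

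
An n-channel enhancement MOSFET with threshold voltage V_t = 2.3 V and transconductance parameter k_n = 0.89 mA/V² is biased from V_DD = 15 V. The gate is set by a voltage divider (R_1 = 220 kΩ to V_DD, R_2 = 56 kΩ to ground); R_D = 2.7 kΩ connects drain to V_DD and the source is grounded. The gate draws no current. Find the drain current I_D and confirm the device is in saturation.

V_G = V_DD·R_2/(R_1+R_2) = 15×56/276 = 3.04 V. With the source grounded, V_GS = V_G = 3.04 V.
Assume saturation: I_D = (k_n/2)(V_GS − V_t)² = (0.89/2)×(3.04 − 2.3)² = 0.445×0.743² = 0.246 mA.
V_DS = V_DD − I_D·R_D = 15 − 0.246×2.7 = 14.3 V.
Saturation requires V_DS ≥ V_GS − V_t = 0.743 V; 14.3 ≥ 0.743 ✓.

I_D ≈ 0.25 mA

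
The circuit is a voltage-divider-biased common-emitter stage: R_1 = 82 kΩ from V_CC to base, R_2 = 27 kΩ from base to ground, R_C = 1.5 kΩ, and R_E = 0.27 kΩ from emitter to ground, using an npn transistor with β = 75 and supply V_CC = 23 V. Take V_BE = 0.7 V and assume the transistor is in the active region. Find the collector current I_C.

Thevenize the base divider: V_Th = V_CC·R_2/(R_1+R_2) = 23×27/109 = 5.7 V, R_Th = R_1‖R_2 = 20.3 kΩ.
Base-emitter loop: V_Th = I_B·R_Th + V_BE + (β+1)I_B·R_E, so I_B = (5.7 − 0.7) / (20.3 + 76×0.27) = 0.122 mA.
I_C = β·I_B = 75×0.122 = 9.18 mA, and I_E = (β+1)I_B = 9.3 mA.
V_CE = V_CC − I_C·R_C − I_E·R_E = 23 − 9.18×1.5 − 9.3×0.27 = 6.72 V.
V_CE = 6.72 V > 0.2 V confirms active-region operation.

I_C ≈ 9.2 mA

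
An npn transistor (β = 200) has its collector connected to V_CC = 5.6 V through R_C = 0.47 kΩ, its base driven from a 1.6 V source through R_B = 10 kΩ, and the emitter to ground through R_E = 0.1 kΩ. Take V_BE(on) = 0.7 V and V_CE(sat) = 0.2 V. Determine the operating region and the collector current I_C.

active; I_C ≈ 6 mA

Assume active. Base-emitter loop: I_B = (V_BB − V_BE)/(R_B + (β+1)R_E) = (1.6 − 0.7)/(10 + 201×0.1) = 0.0299 mA.
I_C = β·I_B = 200×0.0299 = 5.98 mA.
V_CE = V_CC − I_C·R_C − I_E·R_E = 5.6 − 5.98×0.47 − 6.01×0.1 = 2.19 V > V_CE(sat), so the active-region assumption holds.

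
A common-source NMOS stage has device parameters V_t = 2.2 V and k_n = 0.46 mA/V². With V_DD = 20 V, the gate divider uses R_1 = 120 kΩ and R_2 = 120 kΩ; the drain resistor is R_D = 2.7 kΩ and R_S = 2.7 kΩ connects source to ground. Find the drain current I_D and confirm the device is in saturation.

I_D ≈ 1.8 mA

V_G = V_DD·R_2/(R_1+R_2) = 20×120/240 = 10 V.
Assume saturation: I_D = (k_n/2)(V_GS − V_t)² with V_GS = V_G − I_D·R_S = 10 − 2.7·I_D.
Substituting gives 1.68·I_D² − 10.7·I_D + 14 = 0, with roots I_D = 1.84 or 4.53 mA.
The root I_D = 4.53 mA gives V_GS = -2.24 V ≤ V_t, so take I_D = 1.84 mA.
Then V_GS = 5.03 V and V_DS = V_DD − I_D(R_D+R_S) = 20 − 1.84×5.4 = 10.1 V.
Saturation requires V_DS ≥ V_GS − V_t = 2.83 V; 10.1 ≥ 2.83 ✓.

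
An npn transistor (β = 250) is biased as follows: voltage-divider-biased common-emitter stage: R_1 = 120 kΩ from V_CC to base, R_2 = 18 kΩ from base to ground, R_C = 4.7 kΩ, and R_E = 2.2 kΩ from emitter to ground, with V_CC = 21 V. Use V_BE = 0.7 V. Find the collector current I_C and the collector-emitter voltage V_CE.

Thevenize the base divider: V_Th = V_CC·R_2/(R_1+R_2) = 21×18/138 = 2.74 V, R_Th = R_1‖R_2 = 15.7 kΩ.
Base-emitter loop: V_Th = I_B·R_Th + V_BE + (β+1)I_B·R_E, so I_B = (2.74 − 0.7) / (15.7 + 251×2.2) = 0.00359 mA.
I_C = β·I_B = 250×0.00359 = 0.898 mA, and I_E = (β+1)I_B = 0.901 mA.
V_CE = V_CC − I_C·R_C − I_E·R_E = 21 − 0.898×4.7 − 0.901×2.2 = 14.8 V.
V_CE = 14.8 V > 0.2 V confirms active-region operation.

I_C ≈ 0.9 mA, V_CE ≈ 15 V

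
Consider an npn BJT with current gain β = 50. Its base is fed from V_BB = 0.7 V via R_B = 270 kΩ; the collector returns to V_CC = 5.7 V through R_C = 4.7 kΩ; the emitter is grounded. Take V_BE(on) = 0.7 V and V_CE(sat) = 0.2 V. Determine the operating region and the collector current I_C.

V_BB = 0.7 V ≤ V_BE(on) = 0.7 V, so the base-emitter junction is not forward biased.
The transistor is in cutoff: I_B = I_C = 0.

cutoff; I_C ≈ 0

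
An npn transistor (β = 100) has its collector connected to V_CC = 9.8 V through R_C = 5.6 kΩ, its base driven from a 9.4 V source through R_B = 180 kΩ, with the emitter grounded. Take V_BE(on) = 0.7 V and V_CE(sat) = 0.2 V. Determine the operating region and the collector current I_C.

Assume active: I_B = (9.4 − 0.7)/180 = 0.0483 mA, giving I_C = β·I_B = 4.83 mA.
But then V_CE = 9.8 − 4.83×5.6 = -17.3 V < V_CE(sat) = 0.2 V — impossible in the active region.
So the transistor is saturated. With V_CE = 0.2 V, I_C = (V_CC − 0.2)/R_C = 9.6/5.6 = 1.71 mA.
Check: β·I_B = 4.83 mA > I_C = 1.71 mA, confirming saturation.

saturation; I_C ≈ 1.7 mA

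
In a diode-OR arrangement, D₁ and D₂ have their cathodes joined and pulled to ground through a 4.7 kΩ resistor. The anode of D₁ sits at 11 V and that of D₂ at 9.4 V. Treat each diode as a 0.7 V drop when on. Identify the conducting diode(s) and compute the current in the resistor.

Only D₁ conducts; I_R ≈ 2.2 mA

Assume both conduct. Then node N would need to be at both 11−0.7 = 10.3 V and 9.4−0.7 = 8.7 V, which is impossible.
Assume only D₁ conducts: V_N = 11 − 0.7 = 10.3 V, so I_R = 10.3/4.7 = 2.19 mA.
Check D₂: its anode-to-cathode voltage is 9.4 − 10.3 = -0.9 V < 0.7 V, so it is off. The assumption is consistent.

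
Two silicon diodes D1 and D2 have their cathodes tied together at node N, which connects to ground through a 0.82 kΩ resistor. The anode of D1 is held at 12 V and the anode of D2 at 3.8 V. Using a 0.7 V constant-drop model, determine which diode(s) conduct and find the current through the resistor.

Assume both conduct. Then node N would need to be at both 12−0.7 = 11.3 V and 3.8−0.7 = 3.1 V, which is impossible.
Assume only D1 conducts: V_N = 12 − 0.7 = 11.3 V, so I_R = 11.3/0.82 = 13.8 mA.
Check D2: its anode-to-cathode voltage is 3.8 − 11.3 = -7.5 V < 0.7 V, so it is off. The assumption is consistent.

Only D1 conducts; I_R ≈ 14 mA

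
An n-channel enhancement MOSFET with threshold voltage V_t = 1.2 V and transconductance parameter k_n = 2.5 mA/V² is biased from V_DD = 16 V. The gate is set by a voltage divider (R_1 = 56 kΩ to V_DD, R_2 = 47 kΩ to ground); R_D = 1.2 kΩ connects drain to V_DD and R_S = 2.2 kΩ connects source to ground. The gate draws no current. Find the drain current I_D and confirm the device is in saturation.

I_D ≈ 2.2 mA

V_G = V_DD·R_2/(R_1+R_2) = 16×47/103 = 7.3 V.
Assume saturation: I_D = (k_n/2)(V_GS − V_t)² with V_GS = V_G − I_D·R_S = 7.3 − 2.2·I_D.
Substituting gives 6.05·I_D² − 34.6·I_D + 46.5 = 0, with roots I_D = 2.17 or 3.54 mA.
The root I_D = 3.54 mA gives V_GS = -0.482 V ≤ V_t, so take I_D = 2.17 mA.
Then V_GS = 2.52 V and V_DS = V_DD − I_D(R_D+R_S) = 16 − 2.17×3.4 = 8.61 V.
Saturation requires V_DS ≥ V_GS − V_t = 1.32 V; 8.61 ≥ 1.32 ✓.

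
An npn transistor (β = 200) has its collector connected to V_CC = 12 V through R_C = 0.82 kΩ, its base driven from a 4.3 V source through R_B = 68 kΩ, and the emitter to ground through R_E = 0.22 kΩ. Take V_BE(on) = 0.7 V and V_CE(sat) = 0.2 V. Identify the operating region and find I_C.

active; I_C ≈ 6.4 mA

Assume active. Base-emitter loop: I_B = (V_BB − V_BE)/(R_B + (β+1)R_E) = (4.3 − 0.7)/(68 + 201×0.22) = 0.0321 mA.
I_C = β·I_B = 200×0.0321 = 6.42 mA.
V_CE = V_CC − I_C·R_C − I_E·R_E = 12 − 6.42×0.82 − 6.45×0.22 = 5.32 V > V_CE(sat), so the active-region assumption holds.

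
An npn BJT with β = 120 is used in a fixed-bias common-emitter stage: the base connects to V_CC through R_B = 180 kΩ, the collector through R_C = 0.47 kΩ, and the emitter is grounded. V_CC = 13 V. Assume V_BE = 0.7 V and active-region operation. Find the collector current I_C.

I_C ≈ 8.2 mA

Base loop: V_CC = I_B·R_B + V_BE, so I_B = (13 − 0.7)/180 kΩ = 0.0683 mA.
In the active region I_C = β·I_B = 120 × 0.0683 = 8.2 mA.
Collector loop: V_CE = V_CC − I_C·R_C = 13 − 8.2×0.47 = 9.15 V.
Since V_CE = 9.15 V > V_CE(sat) ≈ 0.2 V, the transistor is in the active region as assumed.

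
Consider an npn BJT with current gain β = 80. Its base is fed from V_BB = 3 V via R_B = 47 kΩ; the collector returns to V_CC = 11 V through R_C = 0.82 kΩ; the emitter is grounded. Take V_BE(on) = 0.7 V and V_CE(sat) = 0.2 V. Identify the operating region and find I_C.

Assume active. Base-emitter loop: I_B = (V_BB − V_BE)/R_B = (3 − 0.7)/47 = 0.0489 mA.
I_C = β·I_B = 80×0.0489 = 3.91 mA.
V_CE = V_CC − I_C·R_C = 11 − 3.91×0.82 = 7.79 V > V_CE(sat), so the active-region assumption holds.

active; I_C ≈ 3.9 mA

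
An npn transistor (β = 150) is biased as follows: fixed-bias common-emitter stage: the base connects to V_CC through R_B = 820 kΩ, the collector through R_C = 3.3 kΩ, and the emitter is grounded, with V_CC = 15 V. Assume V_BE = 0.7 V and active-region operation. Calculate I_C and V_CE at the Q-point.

Base loop: V_CC = I_B·R_B + V_BE, so I_B = (15 − 0.7)/820 kΩ = 0.0174 mA.
In the active region I_C = β·I_B = 150 × 0.0174 = 2.62 mA.
Collector loop: V_CE = V_CC − I_C·R_C = 15 − 2.62×3.3 = 6.37 V.
Since V_CE = 6.37 V > V_CE(sat) ≈ 0.2 V, the transistor is in the active region as assumed.

I_C ≈ 2.6 mA, V_CE ≈ 6.4 V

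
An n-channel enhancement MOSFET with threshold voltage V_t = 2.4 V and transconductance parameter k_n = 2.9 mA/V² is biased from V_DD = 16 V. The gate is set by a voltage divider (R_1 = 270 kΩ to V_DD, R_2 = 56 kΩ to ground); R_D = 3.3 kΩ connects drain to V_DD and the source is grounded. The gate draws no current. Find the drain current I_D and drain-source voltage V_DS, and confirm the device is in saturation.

I_D ≈ 0.18 mA, V_DS ≈ 15 V

V_G = V_DD·R_2/(R_1+R_2) = 16×56/326 = 2.75 V. With the source grounded, V_GS = V_G = 2.75 V.
Assume saturation: I_D = (k_n/2)(V_GS − V_t)² = (2.9/2)×(2.75 − 2.4)² = 1.45×0.348² = 0.176 mA.
V_DS = V_DD − I_D·R_D = 16 − 0.176×3.3 = 15.4 V.
Saturation requires V_DS ≥ V_GS − V_t = 0.348 V; 15.4 ≥ 0.348 ✓.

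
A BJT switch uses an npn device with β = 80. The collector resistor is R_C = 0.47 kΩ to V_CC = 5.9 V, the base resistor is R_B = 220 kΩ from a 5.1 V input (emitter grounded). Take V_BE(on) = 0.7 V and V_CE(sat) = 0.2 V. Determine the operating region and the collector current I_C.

active; I_C ≈ 1.6 mA

Assume active. Base-emitter loop: I_B = (V_BB − V_BE)/R_B = (5.1 − 0.7)/220 = 0.02 mA.
I_C = β·I_B = 80×0.02 = 1.6 mA.
V_CE = V_CC − I_C·R_C = 5.9 − 1.6×0.47 = 5.15 V > V_CE(sat), so the active-region assumption holds.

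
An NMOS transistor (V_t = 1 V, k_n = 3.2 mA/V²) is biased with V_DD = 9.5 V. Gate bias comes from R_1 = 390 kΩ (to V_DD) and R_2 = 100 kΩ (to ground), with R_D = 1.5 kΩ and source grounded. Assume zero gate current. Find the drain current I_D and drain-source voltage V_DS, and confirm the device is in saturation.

V_G = V_DD·R_2/(R_1+R_2) = 9.5×100/490 = 1.94 V. With the source grounded, V_GS = V_G = 1.94 V.
Assume saturation: I_D = (k_n/2)(V_GS − V_t)² = (3.2/2)×(1.94 − 1)² = 1.6×0.939² = 1.41 mA.
V_DS = V_DD − I_D·R_D = 9.5 − 1.41×1.5 = 7.38 V.
Saturation requires V_DS ≥ V_GS − V_t = 0.939 V; 7.38 ≥ 0.939 ✓.

I_D ≈ 1.4 mA, V_DS ≈ 7.4 V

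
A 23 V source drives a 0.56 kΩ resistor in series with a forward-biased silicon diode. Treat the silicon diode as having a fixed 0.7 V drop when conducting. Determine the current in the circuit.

KVL around the loop: 23 = V_D + I·R = 0.7 + I × 0.56 kΩ.
So I = (23 − 0.7) / 0.56 kΩ = 22.3 / 0.56 = 39.8 mA.

I ≈ 40 mA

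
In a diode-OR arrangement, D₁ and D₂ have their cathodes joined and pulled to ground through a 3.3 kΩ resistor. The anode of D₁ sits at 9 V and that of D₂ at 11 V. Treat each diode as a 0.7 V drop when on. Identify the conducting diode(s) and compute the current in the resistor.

Only D₂ conducts; I_R ≈ 3.1 mA

Assume both conduct. Then node N would need to be at both 9−0.7 = 8.3 V and 11−0.7 = 10.3 V, which is impossible.
Assume only D₂ conducts: V_N = 11 − 0.7 = 10.3 V, so I_R = 10.3/3.3 = 3.12 mA.
Check D₁: its anode-to-cathode voltage is 9 − 10.3 = -1.3 V < 0.7 V, so it is off. The assumption is consistent.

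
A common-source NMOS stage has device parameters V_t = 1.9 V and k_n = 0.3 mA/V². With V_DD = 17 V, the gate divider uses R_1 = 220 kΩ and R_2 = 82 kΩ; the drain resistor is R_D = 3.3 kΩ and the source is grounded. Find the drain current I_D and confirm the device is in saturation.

V_G = V_DD·R_2/(R_1+R_2) = 17×82/302 = 4.62 V. With the source grounded, V_GS = V_G = 4.62 V.
Assume saturation: I_D = (k_n/2)(V_GS − V_t)² = (0.3/2)×(4.62 − 1.9)² = 0.15×2.72² = 1.11 mA.
V_DS = V_DD − I_D·R_D = 17 − 1.11×3.3 = 13.3 V.
Saturation requires V_DS ≥ V_GS − V_t = 2.72 V; 13.3 ≥ 2.72 ✓.

I_D ≈ 1.1 mA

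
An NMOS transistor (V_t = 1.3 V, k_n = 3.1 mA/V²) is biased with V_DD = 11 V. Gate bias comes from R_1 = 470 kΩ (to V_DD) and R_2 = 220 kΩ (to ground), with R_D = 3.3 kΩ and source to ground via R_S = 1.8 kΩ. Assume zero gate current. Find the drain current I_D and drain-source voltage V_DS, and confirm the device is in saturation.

V_G = V_DD·R_2/(R_1+R_2) = 11×220/690 = 3.51 V.
Assume saturation: I_D = (k_n/2)(V_GS − V_t)² with V_GS = V_G − I_D·R_S = 3.51 − 1.8·I_D.
Substituting gives 5.02·I_D² − 13.3·I_D + 7.55 = 0, with roots I_D = 0.822 or 1.83 mA.
The root I_D = 1.83 mA gives V_GS = 0.213 V ≤ V_t, so take I_D = 0.822 mA.
Then V_GS = 2.03 V and V_DS = V_DD − I_D(R_D+R_S) = 11 − 0.822×5.1 = 6.81 V.
Saturation requires V_DS ≥ V_GS − V_t = 0.728 V; 6.81 ≥ 0.728 ✓.

I_D ≈ 0.82 mA, V_DS ≈ 6.8 V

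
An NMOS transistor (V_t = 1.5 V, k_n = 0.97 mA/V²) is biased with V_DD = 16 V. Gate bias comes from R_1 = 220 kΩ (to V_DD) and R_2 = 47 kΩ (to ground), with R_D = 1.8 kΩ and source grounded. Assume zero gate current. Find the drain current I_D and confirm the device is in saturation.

I_D ≈ 0.84 mA

V_G = V_DD·R_2/(R_1+R_2) = 16×47/267 = 2.82 V. With the source grounded, V_GS = V_G = 2.82 V.
Assume saturation: I_D = (k_n/2)(V_GS − V_t)² = (0.97/2)×(2.82 − 1.5)² = 0.485×1.32² = 0.841 mA.
V_DS = V_DD − I_D·R_D = 16 − 0.841×1.8 = 14.5 V.
Saturation requires V_DS ≥ V_GS − V_t = 1.32 V; 14.5 ≥ 1.32 ✓.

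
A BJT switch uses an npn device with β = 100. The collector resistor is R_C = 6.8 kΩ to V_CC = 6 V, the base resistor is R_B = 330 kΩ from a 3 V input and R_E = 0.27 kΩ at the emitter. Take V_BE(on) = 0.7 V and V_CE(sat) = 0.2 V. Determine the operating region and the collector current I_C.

Assume active. Base-emitter loop: I_B = (V_BB − V_BE)/(R_B + (β+1)R_E) = (3 − 0.7)/(330 + 101×0.27) = 0.00644 mA.
I_C = β·I_B = 100×0.00644 = 0.644 mA.
V_CE = V_CC − I_C·R_C − I_E·R_E = 6 − 0.644×6.8 − 0.65×0.27 = 1.45 V > V_CE(sat), so the active-region assumption holds.

active; I_C ≈ 0.64 mA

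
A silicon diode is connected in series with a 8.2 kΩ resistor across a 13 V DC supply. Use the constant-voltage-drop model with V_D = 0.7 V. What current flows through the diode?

I ≈ 1.5 mA

KVL around the loop: 13 = V_D + I·R = 0.7 + I × 8.2 kΩ.
So I = (13 − 0.7) / 8.2 kΩ = 12.3 / 8.2 = 1.5 mA.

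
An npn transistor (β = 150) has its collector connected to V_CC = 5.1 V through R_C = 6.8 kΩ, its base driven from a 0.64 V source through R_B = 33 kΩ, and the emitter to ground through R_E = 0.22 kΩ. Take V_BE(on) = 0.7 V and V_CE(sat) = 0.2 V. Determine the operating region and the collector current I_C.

cutoff; I_C ≈ 0

V_BB = 0.64 V ≤ V_BE(on) = 0.7 V, so the base-emitter junction is not forward biased.
The transistor is in cutoff: I_B = I_C = 0.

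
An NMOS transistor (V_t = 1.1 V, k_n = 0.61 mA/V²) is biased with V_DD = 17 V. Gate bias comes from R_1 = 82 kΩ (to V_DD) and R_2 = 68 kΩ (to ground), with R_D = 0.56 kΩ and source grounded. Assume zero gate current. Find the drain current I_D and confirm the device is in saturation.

V_G = V_DD·R_2/(R_1+R_2) = 17×68/150 = 7.71 V. With the source grounded, V_GS = V_G = 7.71 V.
Assume saturation: I_D = (k_n/2)(V_GS − V_t)² = (0.61/2)×(7.71 − 1.1)² = 0.305×6.61² = 13.3 mA.
V_DS = V_DD − I_D·R_D = 17 − 13.3×0.56 = 9.54 V.
Saturation requires V_DS ≥ V_GS − V_t = 6.61 V; 9.54 ≥ 6.61 ✓.

I_D ≈ 13 mA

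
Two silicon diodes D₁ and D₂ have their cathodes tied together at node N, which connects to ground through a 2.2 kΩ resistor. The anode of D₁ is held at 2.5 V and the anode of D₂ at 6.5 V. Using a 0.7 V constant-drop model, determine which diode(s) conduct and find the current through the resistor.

Assume both conduct. Then node N would need to be at both 2.5−0.7 = 1.8 V and 6.5−0.7 = 5.8 V, which is impossible.
Assume only D₂ conducts: V_N = 6.5 − 0.7 = 5.8 V, so I_R = 5.8/2.2 = 2.64 mA.
Check D₁: its anode-to-cathode voltage is 2.5 − 5.8 = -3.3 V < 0.7 V, so it is off. The assumption is consistent.

Only D₂ conducts; I_R ≈ 2.6 mA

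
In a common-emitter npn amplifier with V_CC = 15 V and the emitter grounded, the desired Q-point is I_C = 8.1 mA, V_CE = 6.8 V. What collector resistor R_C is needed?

R_C ≈ 1 kΩ

Collector loop: V_CC = I_C·R_C + V_CE.
R_C = (V_CC − V_CE)/I_C = (15 − 6.8)/8.1 = 1.01 kΩ.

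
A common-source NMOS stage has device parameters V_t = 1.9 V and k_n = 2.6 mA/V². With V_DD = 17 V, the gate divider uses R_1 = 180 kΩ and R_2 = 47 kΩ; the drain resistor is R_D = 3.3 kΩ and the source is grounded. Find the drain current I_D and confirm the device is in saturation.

V_G = V_DD·R_2/(R_1+R_2) = 17×47/227 = 3.52 V. With the source grounded, V_GS = V_G = 3.52 V.
Assume saturation: I_D = (k_n/2)(V_GS − V_t)² = (2.6/2)×(3.52 − 1.9)² = 1.3×1.62² = 3.41 mA.
V_DS = V_DD − I_D·R_D = 17 − 3.41×3.3 = 5.74 V.
Saturation requires V_DS ≥ V_GS − V_t = 1.62 V; 5.74 ≥ 1.62 ✓.

I_D ≈ 3.4 mA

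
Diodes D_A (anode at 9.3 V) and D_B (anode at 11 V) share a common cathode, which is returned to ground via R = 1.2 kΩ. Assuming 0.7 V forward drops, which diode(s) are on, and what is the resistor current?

Assume both conduct. Then node N would need to be at both 9.3−0.7 = 8.6 V and 11−0.7 = 10.3 V, which is impossible.
Assume only D_B conducts: V_N = 11 − 0.7 = 10.3 V, so I_R = 10.3/1.2 = 8.58 mA.
Check D_A: its anode-to-cathode voltage is 9.3 − 10.3 = -1 V < 0.7 V, so it is off. The assumption is consistent.

Only D_B conducts; I_R ≈ 8.6 mA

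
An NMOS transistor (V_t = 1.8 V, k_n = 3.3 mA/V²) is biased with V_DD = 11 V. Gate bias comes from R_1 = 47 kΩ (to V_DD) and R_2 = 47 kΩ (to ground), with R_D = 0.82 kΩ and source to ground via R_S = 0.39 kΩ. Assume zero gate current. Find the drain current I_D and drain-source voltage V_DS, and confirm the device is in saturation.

I_D ≈ 5 mA, V_DS ≈ 4.9 V

V_G = V_DD·R_2/(R_1+R_2) = 11×47/94 = 5.5 V.
Assume saturation: I_D = (k_n/2)(V_GS − V_t)² with V_GS = V_G − I_D·R_S = 5.5 − 0.39·I_D.
Substituting gives 0.251·I_D² − 5.76·I_D + 22.6 = 0, with roots I_D = 5.02 or 17.9 mA.
The root I_D = 17.9 mA gives V_GS = -1.5 V ≤ V_t, so take I_D = 5.02 mA.
Then V_GS = 3.54 V and V_DS = V_DD − I_D(R_D+R_S) = 11 − 5.02×1.21 = 4.93 V.
Saturation requires V_DS ≥ V_GS − V_t = 1.74 V; 4.93 ≥ 1.74 ✓.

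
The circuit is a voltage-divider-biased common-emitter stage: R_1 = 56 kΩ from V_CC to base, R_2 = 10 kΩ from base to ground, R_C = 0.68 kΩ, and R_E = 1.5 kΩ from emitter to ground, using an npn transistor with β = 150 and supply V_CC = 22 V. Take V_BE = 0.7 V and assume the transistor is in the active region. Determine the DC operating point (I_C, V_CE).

Thevenize the base divider: V_Th = V_CC·R_2/(R_1+R_2) = 22×10/66 = 3.33 V, R_Th = R_1‖R_2 = 8.48 kΩ.
Base-emitter loop: V_Th = I_B·R_Th + V_BE + (β+1)I_B·R_E, so I_B = (3.33 − 0.7) / (8.48 + 151×1.5) = 0.0112 mA.
I_C = β·I_B = 150×0.0112 = 1.68 mA, and I_E = (β+1)I_B = 1.69 mA.
V_CE = V_CC − I_C·R_C − I_E·R_E = 22 − 1.68×0.68 − 1.69×1.5 = 18.3 V.
V_CE = 18.3 V > 0.2 V confirms active-region operation.

I_C ≈ 1.7 mA, V_CE ≈ 18 V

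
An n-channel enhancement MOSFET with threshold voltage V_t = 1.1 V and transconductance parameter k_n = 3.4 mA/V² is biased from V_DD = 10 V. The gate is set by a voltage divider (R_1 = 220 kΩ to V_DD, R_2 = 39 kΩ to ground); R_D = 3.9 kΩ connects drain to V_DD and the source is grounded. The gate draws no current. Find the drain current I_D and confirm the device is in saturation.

V_G = V_DD·R_2/(R_1+R_2) = 10×39/259 = 1.51 V. With the source grounded, V_GS = V_G = 1.51 V.
Assume saturation: I_D = (k_n/2)(V_GS − V_t)² = (3.4/2)×(1.51 − 1.1)² = 1.7×0.406² = 0.28 mA.
V_DS = V_DD − I_D·R_D = 10 − 0.28×3.9 = 8.91 V.
Saturation requires V_DS ≥ V_GS − V_t = 0.406 V; 8.91 ≥ 0.406 ✓.

I_D ≈ 0.28 mA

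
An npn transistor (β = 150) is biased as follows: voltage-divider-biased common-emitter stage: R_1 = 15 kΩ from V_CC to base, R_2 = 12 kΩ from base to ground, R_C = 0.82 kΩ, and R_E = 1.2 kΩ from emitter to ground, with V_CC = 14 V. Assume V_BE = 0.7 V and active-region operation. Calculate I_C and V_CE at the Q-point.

I_C ≈ 4.4 mA, V_CE ≈ 5.1 V

Thevenize the base divider: V_Th = V_CC·R_2/(R_1+R_2) = 14×12/27 = 6.22 V, R_Th = R_1‖R_2 = 6.67 kΩ.
Base-emitter loop: V_Th = I_B·R_Th + V_BE + (β+1)I_B·R_E, so I_B = (6.22 − 0.7) / (6.67 + 151×1.2) = 0.0294 mA.
I_C = β·I_B = 150×0.0294 = 4.41 mA, and I_E = (β+1)I_B = 4.44 mA.
V_CE = V_CC − I_C·R_C − I_E·R_E = 14 − 4.41×0.82 − 4.44×1.2 = 5.06 V.
V_CE = 5.06 V > 0.2 V confirms active-region operation.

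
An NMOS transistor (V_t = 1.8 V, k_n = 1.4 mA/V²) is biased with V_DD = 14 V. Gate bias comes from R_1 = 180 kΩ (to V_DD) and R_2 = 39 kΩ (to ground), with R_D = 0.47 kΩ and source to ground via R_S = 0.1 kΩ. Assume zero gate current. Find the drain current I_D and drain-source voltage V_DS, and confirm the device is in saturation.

V_G = V_DD·R_2/(R_1+R_2) = 14×39/219 = 2.49 V.
Assume saturation: I_D = (k_n/2)(V_GS − V_t)² with V_GS = V_G − I_D·R_S = 2.49 − 0.1·I_D.
Substituting gives 0.007·I_D² − 1.1·I_D + 0.336 = 0, with roots I_D = 0.307 or 156 mA.
The root I_D = 156 mA gives V_GS = -13.1 V ≤ V_t, so take I_D = 0.307 mA.
Then V_GS = 2.46 V and V_DS = V_DD − I_D(R_D+R_S) = 14 − 0.307×0.57 = 13.8 V.
Saturation requires V_DS ≥ V_GS − V_t = 0.662 V; 13.8 ≥ 0.662 ✓.

I_D ≈ 0.31 mA, V_DS ≈ 14 V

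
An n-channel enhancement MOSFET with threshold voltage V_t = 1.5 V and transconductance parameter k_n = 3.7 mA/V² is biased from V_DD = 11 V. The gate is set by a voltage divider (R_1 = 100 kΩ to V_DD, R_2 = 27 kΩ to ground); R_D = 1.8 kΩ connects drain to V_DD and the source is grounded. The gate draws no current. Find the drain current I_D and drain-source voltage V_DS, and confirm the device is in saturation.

V_G = V_DD·R_2/(R_1+R_2) = 11×27/127 = 2.34 V. With the source grounded, V_GS = V_G = 2.34 V.
Assume saturation: I_D = (k_n/2)(V_GS − V_t)² = (3.7/2)×(2.34 − 1.5)² = 1.85×0.839² = 1.3 mA.
V_DS = V_DD − I_D·R_D = 11 − 1.3×1.8 = 8.66 V.
Saturation requires V_DS ≥ V_GS − V_t = 0.839 V; 8.66 ≥ 0.839 ✓.

I_D ≈ 1.3 mA, V_DS ≈ 8.7 V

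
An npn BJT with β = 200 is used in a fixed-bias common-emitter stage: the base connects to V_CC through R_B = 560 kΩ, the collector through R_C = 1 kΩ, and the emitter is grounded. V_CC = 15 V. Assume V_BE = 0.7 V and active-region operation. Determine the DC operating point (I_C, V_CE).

I_C ≈ 5.1 mA, V_CE ≈ 9.9 V

Base loop: V_CC = I_B·R_B + V_BE, so I_B = (15 − 0.7)/560 kΩ = 0.0255 mA.
In the active region I_C = β·I_B = 200 × 0.0255 = 5.11 mA.
Collector loop: V_CE = V_CC − I_C·R_C = 15 − 5.11×1 = 9.89 V.
Since V_CE = 9.89 V > V_CE(sat) ≈ 0.2 V, the transistor is in the active region as assumed.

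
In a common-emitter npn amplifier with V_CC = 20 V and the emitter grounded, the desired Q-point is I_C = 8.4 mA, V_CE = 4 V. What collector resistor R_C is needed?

Collector loop: V_CC = I_C·R_C + V_CE.
R_C = (V_CC − V_CE)/I_C = (20 − 4)/8.4 = 1.9 kΩ.

R_C ≈ 1.9 kΩ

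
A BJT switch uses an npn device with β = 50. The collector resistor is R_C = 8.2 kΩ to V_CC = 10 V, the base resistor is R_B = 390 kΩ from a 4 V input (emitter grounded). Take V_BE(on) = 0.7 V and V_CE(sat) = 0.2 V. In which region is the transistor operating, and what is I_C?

active; I_C ≈ 0.42 mA

Assume active. Base-emitter loop: I_B = (V_BB − V_BE)/R_B = (4 − 0.7)/390 = 0.00846 mA.
I_C = β·I_B = 50×0.00846 = 0.423 mA.
V_CE = V_CC − I_C·R_C = 10 − 0.423×8.2 = 6.53 V > V_CE(sat), so the active-region assumption holds.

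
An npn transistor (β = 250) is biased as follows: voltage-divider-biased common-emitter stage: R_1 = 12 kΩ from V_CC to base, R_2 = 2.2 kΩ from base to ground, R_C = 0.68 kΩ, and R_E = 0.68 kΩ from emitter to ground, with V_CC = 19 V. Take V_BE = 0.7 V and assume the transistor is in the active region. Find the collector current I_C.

Thevenize the base divider: V_Th = V_CC·R_2/(R_1+R_2) = 19×2.2/14.2 = 2.94 V, R_Th = R_1‖R_2 = 1.86 kΩ.
Base-emitter loop: V_Th = I_B·R_Th + V_BE + (β+1)I_B·R_E, so I_B = (2.94 − 0.7) / (1.86 + 251×0.68) = 0.013 mA.
I_C = β·I_B = 250×0.013 = 3.25 mA, and I_E = (β+1)I_B = 3.26 mA.
V_CE = V_CC − I_C·R_C − I_E·R_E = 19 − 3.25×0.68 − 3.26×0.68 = 14.6 V.
V_CE = 14.6 V > 0.2 V confirms active-region operation.

I_C ≈ 3.3 mA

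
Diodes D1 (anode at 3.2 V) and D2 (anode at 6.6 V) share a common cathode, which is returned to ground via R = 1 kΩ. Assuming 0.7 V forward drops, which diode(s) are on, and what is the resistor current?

Assume both conduct. Then node N would need to be at both 3.2−0.7 = 2.5 V and 6.6−0.7 = 5.9 V, which is impossible.
Assume only D2 conducts: V_N = 6.6 − 0.7 = 5.9 V, so I_R = 5.9/1 = 5.9 mA.
Check D1: its anode-to-cathode voltage is 3.2 − 5.9 = -2.7 V < 0.7 V, so it is off. The assumption is consistent.

Only D2 conducts; I_R ≈ 5.9 mA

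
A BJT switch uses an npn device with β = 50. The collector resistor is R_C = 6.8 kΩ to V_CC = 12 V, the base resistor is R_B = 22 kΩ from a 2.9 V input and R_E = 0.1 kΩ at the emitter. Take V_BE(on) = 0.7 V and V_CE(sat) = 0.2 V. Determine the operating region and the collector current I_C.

saturation; I_C ≈ 1.7 mA

Assume active: I_B = (2.9 − 0.7)/(22 + 51×0.1) = 0.0812 mA, I_C = β·I_B = 4.06 mA.
Then V_CE = 12 − 4.06×6.8 − 4.14×0.1 = -16 V < 0.2 V — the active assumption fails.
Re-solve with V_CE = 0.2 V. KCL at the emitter: V_E/R_E = (V_BB−0.7−V_E)/R_B + (V_CC−0.2−V_E)/R_C, giving V_E = 0.18 V.
I_C = (V_CC − 0.2 − V_E)/R_C = (11.8 − 0.18)/6.8 = 1.71 mA.
Check: I_B = (2.2 − 0.18)/22 = 0.0918 mA, and β·I_B = 4.59 mA > I_C, confirming saturation.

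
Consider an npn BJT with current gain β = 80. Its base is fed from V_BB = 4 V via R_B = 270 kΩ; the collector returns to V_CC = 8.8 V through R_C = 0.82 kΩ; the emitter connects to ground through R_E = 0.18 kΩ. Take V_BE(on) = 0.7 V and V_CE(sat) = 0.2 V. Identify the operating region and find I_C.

active; I_C ≈ 0.93 mA

Assume active. Base-emitter loop: I_B = (V_BB − V_BE)/(R_B + (β+1)R_E) = (4 − 0.7)/(270 + 81×0.18) = 0.0116 mA.
I_C = β·I_B = 80×0.0116 = 0.928 mA.
V_CE = V_CC − I_C·R_C − I_E·R_E = 8.8 − 0.928×0.82 − 0.939×0.18 = 7.87 V > V_CE(sat), so the active-region assumption holds.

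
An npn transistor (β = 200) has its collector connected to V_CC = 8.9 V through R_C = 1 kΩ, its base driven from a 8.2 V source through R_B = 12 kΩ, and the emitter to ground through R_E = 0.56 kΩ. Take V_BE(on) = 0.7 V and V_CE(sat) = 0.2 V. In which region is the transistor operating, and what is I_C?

saturation; I_C ≈ 5.4 mA

Assume active: I_B = (8.2 − 0.7)/(12 + 201×0.56) = 0.0602 mA, I_C = β·I_B = 12 mA.
Then V_CE = 8.9 − 12×1 − 12.1×0.56 = -9.92 V < 0.2 V — the active assumption fails.
Re-solve with V_CE = 0.2 V. KCL at the emitter: V_E/R_E = (V_BB−0.7−V_E)/R_B + (V_CC−0.2−V_E)/R_C, giving V_E = 3.25 V.
I_C = (V_CC − 0.2 − V_E)/R_C = (8.7 − 3.25)/1 = 5.45 mA.
Check: I_B = (7.5 − 3.25)/12 = 0.354 mA, and β·I_B = 70.8 mA > I_C, confirming saturation.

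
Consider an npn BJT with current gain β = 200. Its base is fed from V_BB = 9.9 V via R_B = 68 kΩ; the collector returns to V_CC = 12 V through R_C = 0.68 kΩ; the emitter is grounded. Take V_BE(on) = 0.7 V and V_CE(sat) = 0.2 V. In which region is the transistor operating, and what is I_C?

Assume active: I_B = (9.9 − 0.7)/68 = 0.135 mA, giving I_C = β·I_B = 27.1 mA.
But then V_CE = 12 − 27.1×0.68 = -6.4 V < V_CE(sat) = 0.2 V — impossible in the active region.
So the transistor is saturated. With V_CE = 0.2 V, I_C = (V_CC − 0.2)/R_C = 11.8/0.68 = 17.4 mA.
Check: β·I_B = 27.1 mA > I_C = 17.4 mA, confirming saturation.

saturation; I_C ≈ 17 mA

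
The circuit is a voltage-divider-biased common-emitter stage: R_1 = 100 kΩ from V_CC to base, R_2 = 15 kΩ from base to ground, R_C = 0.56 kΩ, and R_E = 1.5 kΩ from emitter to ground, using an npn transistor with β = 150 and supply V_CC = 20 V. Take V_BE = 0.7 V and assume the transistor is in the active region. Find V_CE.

Thevenize the base divider: V_Th = V_CC·R_2/(R_1+R_2) = 20×15/115 = 2.61 V, R_Th = R_1‖R_2 = 13 kΩ.
Base-emitter loop: V_Th = I_B·R_Th + V_BE + (β+1)I_B·R_E, so I_B = (2.61 − 0.7) / (13 + 151×1.5) = 0.00797 mA.
I_C = β·I_B = 150×0.00797 = 1.2 mA, and I_E = (β+1)I_B = 1.2 mA.
V_CE = V_CC − I_C·R_C − I_E·R_E = 20 − 1.2×0.56 − 1.2×1.5 = 17.5 V.
V_CE = 17.5 V > 0.2 V confirms active-region operation.

V_CE ≈ 18 V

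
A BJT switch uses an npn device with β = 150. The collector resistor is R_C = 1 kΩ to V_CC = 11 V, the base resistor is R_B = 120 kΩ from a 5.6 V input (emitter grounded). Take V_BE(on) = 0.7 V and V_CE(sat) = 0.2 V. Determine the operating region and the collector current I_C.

Assume active. Base-emitter loop: I_B = (V_BB − V_BE)/R_B = (5.6 − 0.7)/120 = 0.0408 mA.
I_C = β·I_B = 150×0.0408 = 6.12 mA.
V_CE = V_CC − I_C·R_C = 11 − 6.12×1 = 4.88 V > V_CE(sat), so the active-region assumption holds.

active; I_C ≈ 6.1 mA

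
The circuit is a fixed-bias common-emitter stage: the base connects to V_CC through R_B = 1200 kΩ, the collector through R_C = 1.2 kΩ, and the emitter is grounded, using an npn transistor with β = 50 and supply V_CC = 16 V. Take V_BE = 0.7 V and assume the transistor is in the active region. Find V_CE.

V_CE ≈ 15 V

Base loop: V_CC = I_B·R_B + V_BE, so I_B = (16 − 0.7)/1200 kΩ = 0.0128 mA.
In the active region I_C = β·I_B = 50 × 0.0128 = 0.638 mA.
Collector loop: V_CE = V_CC − I_C·R_C = 16 − 0.638×1.2 = 15.2 V.
Since V_CE = 15.2 V > V_CE(sat) ≈ 0.2 V, the transistor is in the active region as assumed.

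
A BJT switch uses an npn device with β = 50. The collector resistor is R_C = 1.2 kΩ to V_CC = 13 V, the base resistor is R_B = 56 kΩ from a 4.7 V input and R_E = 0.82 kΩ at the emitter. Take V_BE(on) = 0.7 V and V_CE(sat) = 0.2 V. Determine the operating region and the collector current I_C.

active; I_C ≈ 2 mA

Assume active. Base-emitter loop: I_B = (V_BB − V_BE)/(R_B + (β+1)R_E) = (4.7 − 0.7)/(56 + 51×0.82) = 0.0409 mA.
I_C = β·I_B = 50×0.0409 = 2.04 mA.
V_CE = V_CC − I_C·R_C − I_E·R_E = 13 − 2.04×1.2 − 2.09×0.82 = 8.84 V > V_CE(sat), so the active-region assumption holds.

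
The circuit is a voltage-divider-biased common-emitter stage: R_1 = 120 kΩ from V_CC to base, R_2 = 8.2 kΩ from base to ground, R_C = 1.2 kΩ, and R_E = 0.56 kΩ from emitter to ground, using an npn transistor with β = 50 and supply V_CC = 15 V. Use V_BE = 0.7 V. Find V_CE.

Thevenize the base divider: V_Th = V_CC·R_2/(R_1+R_2) = 15×8.2/128 = 0.959 V, R_Th = R_1‖R_2 = 7.68 kΩ.
Base-emitter loop: V_Th = I_B·R_Th + V_BE + (β+1)I_B·R_E, so I_B = (0.959 − 0.7) / (7.68 + 51×0.56) = 0.00716 mA.
I_C = β·I_B = 50×0.00716 = 0.358 mA, and I_E = (β+1)I_B = 0.365 mA.
V_CE = V_CC − I_C·R_C − I_E·R_E = 15 − 0.358×1.2 − 0.365×0.56 = 14.4 V.
V_CE = 14.4 V > 0.2 V confirms active-region operation.

V_CE ≈ 14 V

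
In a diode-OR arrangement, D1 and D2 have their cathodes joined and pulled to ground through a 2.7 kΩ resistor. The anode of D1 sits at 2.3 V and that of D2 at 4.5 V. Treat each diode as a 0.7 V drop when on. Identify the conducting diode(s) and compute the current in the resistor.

Only D2 conducts; I_R ≈ 1.4 mA

Assume both conduct. Then node N would need to be at both 2.3−0.7 = 1.6 V and 4.5−0.7 = 3.8 V, which is impossible.
Assume only D2 conducts: V_N = 4.5 − 0.7 = 3.8 V, so I_R = 3.8/2.7 = 1.41 mA.
Check D1: its anode-to-cathode voltage is 2.3 − 3.8 = -1.5 V < 0.7 V, so it is off. The assumption is consistent.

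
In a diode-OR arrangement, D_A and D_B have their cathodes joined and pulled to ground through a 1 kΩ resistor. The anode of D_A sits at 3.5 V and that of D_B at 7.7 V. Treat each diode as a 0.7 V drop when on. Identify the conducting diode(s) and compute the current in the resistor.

Only D_B conducts; I_R ≈ 7 mA

Assume both conduct. Then node N would need to be at both 3.5−0.7 = 2.8 V and 7.7−0.7 = 7 V, which is impossible.
Assume only D_B conducts: V_N = 7.7 − 0.7 = 7 V, so I_R = 7/1 = 7 mA.
Check D_A: its anode-to-cathode voltage is 3.5 − 7 = -3.5 V < 0.7 V, so it is off. The assumption is consistent.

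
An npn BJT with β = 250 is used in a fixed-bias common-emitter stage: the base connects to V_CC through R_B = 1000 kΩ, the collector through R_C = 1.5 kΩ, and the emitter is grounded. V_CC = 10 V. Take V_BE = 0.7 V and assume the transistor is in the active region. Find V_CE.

V_CE ≈ 6.5 V

Base loop: V_CC = I_B·R_B + V_BE, so I_B = (10 − 0.7)/1000 kΩ = 0.0093 mA.
In the active region I_C = β·I_B = 250 × 0.0093 = 2.33 mA.
Collector loop: V_CE = V_CC − I_C·R_C = 10 − 2.33×1.5 = 6.51 V.
Since V_CE = 6.51 V > V_CE(sat) ≈ 0.2 V, the transistor is in the active region as assumed.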